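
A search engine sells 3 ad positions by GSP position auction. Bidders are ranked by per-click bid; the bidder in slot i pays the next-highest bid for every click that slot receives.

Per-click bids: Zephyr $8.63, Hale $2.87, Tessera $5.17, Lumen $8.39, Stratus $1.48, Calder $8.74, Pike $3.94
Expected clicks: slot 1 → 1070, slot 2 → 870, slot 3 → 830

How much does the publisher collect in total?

Total revenue: $20824.50

Per-click bids in order: $8.74 (Calder) > $8.63 (Zephyr) > $8.39 (Lumen) > $5.17 (Tessera) > …
Slot 1: Calder pays $8.63 × 1070 = $9234.10
Slot 2: Zephyr pays $8.39 × 870 = $7299.30
Slot 3: Lumen pays $5.17 × 830 = $4291.10
Total = $20824.50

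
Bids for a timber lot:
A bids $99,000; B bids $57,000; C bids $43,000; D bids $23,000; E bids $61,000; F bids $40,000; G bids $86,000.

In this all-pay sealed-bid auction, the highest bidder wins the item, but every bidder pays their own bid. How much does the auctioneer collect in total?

Bids ranked: 99,000 (A) > 86,000 (G) > 61,000 (E) > 57,000 (B) > 43,000 (C) > 40,000 (F) > …
Every bidder forfeits their bid regardless of winning.
Revenue = 99,000 + 57,000 + 43,000 + 23,000 + 61,000 + 40,000 + 86,000 = $409,000.

Total revenue: $409,000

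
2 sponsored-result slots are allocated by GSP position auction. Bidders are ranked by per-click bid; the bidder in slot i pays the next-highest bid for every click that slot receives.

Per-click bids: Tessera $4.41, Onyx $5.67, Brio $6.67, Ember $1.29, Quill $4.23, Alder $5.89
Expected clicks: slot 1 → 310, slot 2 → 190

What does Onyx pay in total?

Onyx pays $0.00

Ranked by bid: $6.67 (Brio) > $5.89 (Alder) > $5.67 (Onyx) > …
Onyx ranks below slot 2 → no slot, pays nothing.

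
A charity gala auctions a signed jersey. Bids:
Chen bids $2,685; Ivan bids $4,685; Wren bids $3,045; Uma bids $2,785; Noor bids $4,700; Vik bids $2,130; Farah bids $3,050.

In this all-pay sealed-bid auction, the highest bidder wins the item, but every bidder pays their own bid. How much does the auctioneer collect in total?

Rule: the highest bidder wins the item, but every bidder pays their own bid.
Bids in order: 4,700 (Noor) > 4,685 (Ivan) > 3,050 (Farah) > 3,045 (Wren) > 2,785 (Uma) > 2,685 (Chen) > …
Noor wins with the top bid; all bids are sunk regardless.
Every bidder forfeits their bid regardless of winning.
Revenue = 2,685 + 4,685 + 3,045 + 2,785 + 4,700 + 2,130 + 3,050 = $23,080.

Total revenue: $23,080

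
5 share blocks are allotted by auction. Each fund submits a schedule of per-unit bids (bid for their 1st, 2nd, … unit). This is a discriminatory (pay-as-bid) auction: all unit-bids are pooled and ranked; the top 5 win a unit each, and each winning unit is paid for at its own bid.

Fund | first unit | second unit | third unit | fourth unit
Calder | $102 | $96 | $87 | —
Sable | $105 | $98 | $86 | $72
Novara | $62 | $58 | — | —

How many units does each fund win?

Calder 3, Sable 2

Merging the schedules and taking the best 5: 105 (Sable-1), 102 (Calder-1), 98 (Sable-2), 96 (Calder-2), 87 (Calder-3)
Next rejected bid: $86 (not a price — pay-as-bid).
Allocation: Calder 3, Sable 2.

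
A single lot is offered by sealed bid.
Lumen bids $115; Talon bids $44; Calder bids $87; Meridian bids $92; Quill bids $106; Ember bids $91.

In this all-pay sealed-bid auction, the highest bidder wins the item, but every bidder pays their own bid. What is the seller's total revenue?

Rule: the highest bidder wins the item, but every bidder pays their own bid.
Bids in order: 115 (Lumen) > 106 (Quill) > 92 (Meridian) > 91 (Ember) > 87 (Calder) > 44 (Talon)
Lumen wins with the top bid; all bids are sunk regardless.
Every bidder forfeits their bid regardless of winning.
Revenue = 115 + 44 + 87 + 92 + 106 + 91 = $535.

Total revenue: $535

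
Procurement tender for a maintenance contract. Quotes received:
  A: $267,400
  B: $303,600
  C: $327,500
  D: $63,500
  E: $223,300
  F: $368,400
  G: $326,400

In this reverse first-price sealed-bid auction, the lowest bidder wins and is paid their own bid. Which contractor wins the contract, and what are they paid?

Bids ranked: 63,500 (D) < 223,300 (E) < 267,400 (A) < 303,600 (B) < 326,400 (G) < 327,500 (C) < …
First-price: D is paid what they bid, $63,500.

D is paid $63,500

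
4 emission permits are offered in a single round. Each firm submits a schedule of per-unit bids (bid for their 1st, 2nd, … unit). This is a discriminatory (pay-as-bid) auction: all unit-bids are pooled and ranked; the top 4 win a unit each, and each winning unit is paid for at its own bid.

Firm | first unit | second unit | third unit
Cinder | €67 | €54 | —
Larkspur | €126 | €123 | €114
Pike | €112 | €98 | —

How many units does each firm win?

Pooled unit-bids ranked (top 4): 126 (Larkspur-1), 123 (Larkspur-2), 114 (Larkspur-3), 112 (Pike-1)
Next rejected bid: €98 (not a price — pay-as-bid).
Allocation: Larkspur 3, Pike 1.

Larkspur 3, Pike 1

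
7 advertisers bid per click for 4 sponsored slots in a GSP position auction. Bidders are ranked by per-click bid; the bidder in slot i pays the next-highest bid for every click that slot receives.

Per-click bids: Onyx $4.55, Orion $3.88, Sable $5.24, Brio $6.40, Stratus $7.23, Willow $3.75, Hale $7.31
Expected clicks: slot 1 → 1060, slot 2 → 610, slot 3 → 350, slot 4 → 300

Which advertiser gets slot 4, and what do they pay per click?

Sorting advertisers: $7.31 (Hale) > $7.23 (Stratus) > $6.40 (Brio) > $5.24 (Sable) > $4.55 (Onyx) > …
Slot 4 goes to the fourth-ranked bidder, Sable, who pays the next bid down: $4.55/click.

Sable; $4.55 per click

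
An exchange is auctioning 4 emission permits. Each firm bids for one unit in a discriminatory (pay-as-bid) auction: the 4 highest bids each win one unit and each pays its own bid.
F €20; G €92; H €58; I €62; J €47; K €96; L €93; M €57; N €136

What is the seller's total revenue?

Total revenue: €417

Bids ranked high→low: 136 (N), 96 (K), 93 (L), 92 (G), 62 (I), 58 (H), …
Winners (4 units): N, K, L, G.
Total revenue = 136 + 96 + 93 + 92 = €417.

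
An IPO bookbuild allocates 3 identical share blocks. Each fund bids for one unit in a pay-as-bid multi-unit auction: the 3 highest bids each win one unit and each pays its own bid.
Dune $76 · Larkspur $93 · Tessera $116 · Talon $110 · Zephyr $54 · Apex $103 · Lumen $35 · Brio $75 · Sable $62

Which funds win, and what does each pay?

Tessera $116, Talon $110, Apex $103

Bids ranked high→low: 116 (Tessera), 110 (Talon), 103 (Apex), 93 (Larkspur), 76 (Dune), …
The 3 highest are Tessera, Talon, Apex.
Each winner pays its own bid: Tessera $116, Talon $110, Apex $103.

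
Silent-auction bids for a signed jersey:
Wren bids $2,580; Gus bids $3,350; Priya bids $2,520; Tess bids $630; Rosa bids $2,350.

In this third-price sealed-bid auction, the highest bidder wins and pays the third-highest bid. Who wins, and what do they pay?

Gus pays $2,520

Sorting bids: 3,350 (Gus) > 2,580 (Wren) > 2,520 (Priya) > 2,350 (Rosa) > 630 (Tess)
Gus is highest; pays the third-highest bid, $2,520.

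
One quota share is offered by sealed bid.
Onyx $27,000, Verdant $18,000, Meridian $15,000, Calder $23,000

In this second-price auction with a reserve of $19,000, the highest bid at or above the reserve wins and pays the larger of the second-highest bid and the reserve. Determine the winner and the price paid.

Onyx pays $23,000

Rule: the highest bid at or above the reserve wins and pays the larger of the second-highest bid and the reserve.
Bids in order: 27,000 (Onyx) > 23,000 (Calder) > 18,000 (Verdant) > 15,000 (Meridian)
Highest eligible bid: Onyx at $27,000.
max(second-highest $23,000, reserve $19,000) = $23,000; the reserve does not bind.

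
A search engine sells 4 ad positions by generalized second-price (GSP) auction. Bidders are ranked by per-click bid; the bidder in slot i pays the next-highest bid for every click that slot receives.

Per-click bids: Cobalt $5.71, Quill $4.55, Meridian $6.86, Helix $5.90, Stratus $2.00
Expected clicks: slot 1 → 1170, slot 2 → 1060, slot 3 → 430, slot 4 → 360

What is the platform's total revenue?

Per-click bids in order: $6.86 (Meridian) > $5.90 (Helix) > $5.71 (Cobalt) > $4.55 (Quill) > $2.00 (Stratus)
Slot 1: Meridian pays $5.90 × 1170 = $6903.00
Slot 2: Helix pays $5.71 × 1060 = $6052.60
Slot 3: Cobalt pays $4.55 × 430 = $1956.50
Slot 4: Quill pays $2.00 × 360 = $720.00
Total = $15632.10

Total revenue: $15632.10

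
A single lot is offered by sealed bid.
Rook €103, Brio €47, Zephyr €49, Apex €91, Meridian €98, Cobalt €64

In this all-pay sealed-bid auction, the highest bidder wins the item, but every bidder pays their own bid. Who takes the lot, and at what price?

Bids in order: 103 (Rook) > 98 (Meridian) > 91 (Apex) > 64 (Cobalt) > 49 (Zephyr) > 47 (Brio)
Rook wins with the top bid; all bids are sunk regardless.

Rook pays €103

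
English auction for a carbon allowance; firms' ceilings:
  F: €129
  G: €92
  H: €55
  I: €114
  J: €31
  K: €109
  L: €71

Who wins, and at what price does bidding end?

F wins at €114

Limits in order: 129 (F) > 114 (I) > 109 (K) > 92 (G) > 71 (L) > 55 (H) > …
I is the last rival to drop out, at €114; F remains and wins at that price.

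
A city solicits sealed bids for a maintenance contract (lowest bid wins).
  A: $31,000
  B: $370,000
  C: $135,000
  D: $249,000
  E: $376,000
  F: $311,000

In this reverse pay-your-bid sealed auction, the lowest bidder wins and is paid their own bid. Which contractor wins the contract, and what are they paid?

Bids ranked: 31,000 (A) < 135,000 (C) < 249,000 (D) < 311,000 (F) < 370,000 (B) < 376,000 (E)
A has the lowest bid and is paid exactly that: $31,000.

A is paid $31,000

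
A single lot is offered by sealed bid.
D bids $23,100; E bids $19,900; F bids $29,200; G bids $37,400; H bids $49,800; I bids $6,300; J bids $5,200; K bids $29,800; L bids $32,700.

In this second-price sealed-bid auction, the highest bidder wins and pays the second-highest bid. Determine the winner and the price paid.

Rule: the highest bidder wins and pays the second-highest bid.
Bids ranked: 49,800 (H) > 37,400 (G) > 32,700 (L) > 29,800 (K) > 29,200 (F) > 23,100 (D) > …
H wins with the highest bid; price is set by the runner-up at $37,400.

H pays $37,400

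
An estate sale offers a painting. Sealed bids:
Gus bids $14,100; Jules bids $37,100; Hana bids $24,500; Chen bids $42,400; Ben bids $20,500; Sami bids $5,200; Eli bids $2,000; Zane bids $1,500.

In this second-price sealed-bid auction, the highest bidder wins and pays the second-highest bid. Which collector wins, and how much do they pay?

Chen pays $37,100

Bids ranked: 42,400 (Chen) > 37,100 (Jules) > 24,500 (Hana) > 20,500 (Ben) > 14,100 (Gus) > 5,200 (Sami) > …
Chen is highest; pays the second-highest bid, $37,100.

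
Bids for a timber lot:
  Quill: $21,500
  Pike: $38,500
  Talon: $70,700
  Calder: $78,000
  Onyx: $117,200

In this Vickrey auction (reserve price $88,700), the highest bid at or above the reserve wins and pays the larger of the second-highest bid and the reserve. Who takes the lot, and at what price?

Onyx pays $88,700

Rule: the highest bid at or above the reserve wins and pays the larger of the second-highest bid and the reserve.
Sorting bids: 117,200 (Onyx) > 78,000 (Calder) > 70,700 (Talon) > 38,500 (Pike) > 21,500 (Quill)
Highest eligible bid: Onyx at $117,200.
max(second-highest $78,000, reserve $88,700) = $88,700.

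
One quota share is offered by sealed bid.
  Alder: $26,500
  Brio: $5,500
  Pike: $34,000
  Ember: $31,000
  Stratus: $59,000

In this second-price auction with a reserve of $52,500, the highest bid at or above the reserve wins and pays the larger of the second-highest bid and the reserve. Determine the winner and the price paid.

Stratus pays $52,500

Second-price auction with a reserve of $52,500: the highest bid at or above the reserve wins and pays the larger of the second-highest bid and the reserve.
Bids ranked: 59,000 (Stratus) > 34,000 (Pike) > 31,000 (Ember) > 26,500 (Alder) > 5,500 (Brio)
Stratus has the top bid at or above the reserve ($59,000).
Second-highest bid $34,000 is below the reserve $52,500, so the reserve binds → payment $52,500.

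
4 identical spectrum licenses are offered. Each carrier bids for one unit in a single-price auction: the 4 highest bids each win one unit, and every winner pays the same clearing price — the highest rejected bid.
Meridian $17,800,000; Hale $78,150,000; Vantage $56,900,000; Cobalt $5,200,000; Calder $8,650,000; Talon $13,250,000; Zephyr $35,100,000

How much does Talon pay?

Talon pays $0

Sorting: 78,150,000 (Hale), 56,900,000 (Vantage), 35,100,000 (Zephyr), 17,800,000 (Meridian), 13,250,000 (Talon), 8,650,000 (Calder), …
Top 4: Hale, Vantage, Zephyr, Meridian.
Clearing price = highest rejected bid = $13,250,000.
Talon does not win → pays $0.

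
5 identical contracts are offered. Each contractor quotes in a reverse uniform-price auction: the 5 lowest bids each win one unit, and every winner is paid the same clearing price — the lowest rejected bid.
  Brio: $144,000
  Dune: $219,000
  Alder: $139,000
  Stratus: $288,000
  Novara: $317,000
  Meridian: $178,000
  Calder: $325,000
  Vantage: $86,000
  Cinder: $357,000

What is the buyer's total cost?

Sorting: 86,000 (Vantage), 139,000 (Alder), 144,000 (Brio), 178,000 (Meridian), 219,000 (Dune), 288,000 (Stratus), 317,000 (Novara), …
Lowest 5: Vantage, Alder, Brio, Meridian, Dune.
Clearing price = lowest rejected bid = $288,000.
Total cost = 5 × $288,000 = $1,440,000.

Total cost: $1,440,000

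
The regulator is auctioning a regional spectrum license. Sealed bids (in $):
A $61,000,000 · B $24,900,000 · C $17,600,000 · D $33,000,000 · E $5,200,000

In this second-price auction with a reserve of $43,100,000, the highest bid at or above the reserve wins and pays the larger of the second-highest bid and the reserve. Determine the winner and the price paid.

Second-price auction with a reserve of $43,100,000: the highest bid at or above the reserve wins and pays the larger of the second-highest bid and the reserve.
Sorting bids: 61,000,000 (A) > 33,000,000 (D) > 24,900,000 (B) > 17,600,000 (C) > 5,200,000 (E)
Highest eligible bid: A at $61,000,000.
Second-highest bid $33,000,000 is below the reserve $43,100,000, so the reserve binds → payment $43,100,000.

A pays $43,100,000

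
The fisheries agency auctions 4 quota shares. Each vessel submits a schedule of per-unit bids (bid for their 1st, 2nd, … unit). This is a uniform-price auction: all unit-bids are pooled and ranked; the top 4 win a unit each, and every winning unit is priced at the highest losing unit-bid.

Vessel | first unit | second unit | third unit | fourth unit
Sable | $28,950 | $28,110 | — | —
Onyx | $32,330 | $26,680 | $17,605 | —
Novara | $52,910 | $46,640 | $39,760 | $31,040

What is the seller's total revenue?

All unit-bids, highest first — top 4: 52,910 (Novara-1), 46,640 (Novara-2), 39,760 (Novara-3), 32,330 (Onyx-1)
First bid not allocated: $31,040.
Allocation: Novara 3, Onyx 1. Every unit priced at $31,040.
Revenue = 4 × 31,040 = $124,160.

Total revenue: $124,160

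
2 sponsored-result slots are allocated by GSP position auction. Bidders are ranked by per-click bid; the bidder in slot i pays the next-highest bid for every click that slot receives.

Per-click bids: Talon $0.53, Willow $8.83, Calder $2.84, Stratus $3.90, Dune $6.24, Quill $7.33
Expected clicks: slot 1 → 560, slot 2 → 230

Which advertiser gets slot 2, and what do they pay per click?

Per-click bids in order: $8.83 (Willow) > $7.33 (Quill) > $6.24 (Dune) > …
Slot 2 goes to the second-ranked bidder, Quill, who pays the next bid down: $6.24/click.

Quill; $6.24 per click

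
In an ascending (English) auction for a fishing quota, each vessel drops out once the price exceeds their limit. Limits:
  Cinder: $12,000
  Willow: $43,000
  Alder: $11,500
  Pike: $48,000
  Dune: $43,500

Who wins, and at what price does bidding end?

Ascending (English) auction: the price rises until one bidder remains; the winner pays the price at which the last rival dropped out.
Limits in order: 48,000 (Pike) > 43,500 (Dune) > 43,000 (Willow) > 12,000 (Cinder) > 11,500 (Alder)
Once the price passes $43,500, only Pike is left; the hammer falls at Dune's limit of $43,500.

Pike wins at $43,500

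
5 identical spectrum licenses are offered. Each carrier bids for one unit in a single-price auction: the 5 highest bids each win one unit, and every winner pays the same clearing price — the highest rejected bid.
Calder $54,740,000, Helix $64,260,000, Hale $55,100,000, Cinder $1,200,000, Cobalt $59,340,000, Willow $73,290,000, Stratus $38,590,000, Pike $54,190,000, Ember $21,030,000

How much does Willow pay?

Willow pays $54,190,000

Sorting: 73,290,000 (Willow), 64,260,000 (Helix), 59,340,000 (Cobalt), 55,100,000 (Hale), 54,740,000 (Calder), 54,190,000 (Pike), 38,590,000 (Stratus), …
The 5 highest are Willow, Helix, Cobalt, Hale, Calder.
Highest unsuccessful bid: $54,190,000 → clearing price.
Willow wins → pays $54,190,000.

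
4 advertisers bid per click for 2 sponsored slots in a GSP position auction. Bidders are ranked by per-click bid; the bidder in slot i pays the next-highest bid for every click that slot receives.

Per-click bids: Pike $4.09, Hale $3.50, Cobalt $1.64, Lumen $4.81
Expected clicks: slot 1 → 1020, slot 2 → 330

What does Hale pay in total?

Hale pays $0.00

Per-click bids in order: $4.81 (Lumen) > $4.09 (Pike) > $3.50 (Hale) > …
Hale ranks below slot 2 → no slot, pays nothing.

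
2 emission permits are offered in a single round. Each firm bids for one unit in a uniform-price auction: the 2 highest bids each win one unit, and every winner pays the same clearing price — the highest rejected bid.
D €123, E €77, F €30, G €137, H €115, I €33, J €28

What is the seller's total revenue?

Ordering the bids: 137 (G), 123 (D), 115 (H), 77 (E), …
Winners (2 units): G, D.
First losing bid is H's €115, which sets the uniform price.
Total revenue = 2 × €115 = €230.

Total revenue: €230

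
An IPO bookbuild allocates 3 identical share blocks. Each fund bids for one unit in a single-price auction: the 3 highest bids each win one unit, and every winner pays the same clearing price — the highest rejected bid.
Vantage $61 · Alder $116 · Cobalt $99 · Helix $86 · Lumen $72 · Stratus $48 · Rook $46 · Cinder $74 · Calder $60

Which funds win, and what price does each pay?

Alder, Cobalt, Helix; each pays $74

Bids ranked high→low: 116 (Alder), 99 (Cobalt), 86 (Helix), 74 (Cinder), 72 (Lumen), …
Top 3: Alder, Cobalt, Helix.
First losing bid is Cinder's $74, which sets the uniform price.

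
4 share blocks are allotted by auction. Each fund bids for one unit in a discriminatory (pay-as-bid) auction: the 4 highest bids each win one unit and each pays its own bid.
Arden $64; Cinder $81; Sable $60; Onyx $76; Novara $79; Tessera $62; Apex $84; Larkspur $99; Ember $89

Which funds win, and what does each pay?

Larkspur $99, Ember $89, Apex $84, Cinder $81

Ordering the bids: 99 (Larkspur), 89 (Ember), 84 (Apex), 81 (Cinder), 79 (Novara), 76 (Onyx), …
Winners (4 units): Larkspur, Ember, Apex, Cinder.
Each winner pays its own bid: Larkspur $99, Ember $89, Apex $84, Cinder $81.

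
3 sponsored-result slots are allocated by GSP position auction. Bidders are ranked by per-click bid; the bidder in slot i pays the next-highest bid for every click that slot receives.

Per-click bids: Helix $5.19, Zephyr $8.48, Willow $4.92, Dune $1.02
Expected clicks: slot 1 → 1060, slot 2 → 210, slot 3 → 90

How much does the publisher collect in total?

Ranked by bid: $8.48 (Zephyr) > $5.19 (Helix) > $4.92 (Willow) > $1.02 (Dune)
Slot 1: Zephyr pays $5.19 × 1060 = $5501.40
Slot 2: Helix pays $4.92 × 210 = $1033.20
Slot 3: Willow pays $1.02 × 90 = $91.80
Total = $6626.40

Total revenue: $6626.40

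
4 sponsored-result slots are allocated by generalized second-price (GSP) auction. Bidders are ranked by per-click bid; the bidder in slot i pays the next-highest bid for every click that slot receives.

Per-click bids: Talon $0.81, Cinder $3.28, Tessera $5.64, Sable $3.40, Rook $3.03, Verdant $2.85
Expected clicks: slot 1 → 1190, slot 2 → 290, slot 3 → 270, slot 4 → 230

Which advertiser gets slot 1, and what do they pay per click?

Ranked by bid: $5.64 (Tessera) > $3.40 (Sable) > $3.28 (Cinder) > $3.03 (Rook) > $2.85 (Verdant) > …
Slot 1 goes to the first-ranked bidder, Tessera, who pays the next bid down: $3.40/click.

Tessera; $3.40 per click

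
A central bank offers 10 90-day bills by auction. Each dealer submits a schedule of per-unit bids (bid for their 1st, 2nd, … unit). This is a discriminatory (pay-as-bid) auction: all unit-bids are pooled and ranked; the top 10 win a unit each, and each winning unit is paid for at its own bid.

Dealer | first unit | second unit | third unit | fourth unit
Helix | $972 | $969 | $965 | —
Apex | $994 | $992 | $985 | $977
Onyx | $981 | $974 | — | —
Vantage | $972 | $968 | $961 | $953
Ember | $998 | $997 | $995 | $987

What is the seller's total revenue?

Total revenue: $9,880

Pooled unit-bids ranked (top 10): 998 (Ember-1), 997 (Ember-2), 995 (Ember-3), 994 (Apex-1), 992 (Apex-2), 987 (Ember-4), 985 (Apex-3), 981 (Onyx-1), 977 (Apex-4), 974 (Onyx-2)
Next rejected bid: $972 (not a price — pay-as-bid).
Each winning unit pays its own bid.
Revenue = 998 + 997 + 995 + 994 + 992 + 987 + 985 + 981 + 977 + 974 = $9,880.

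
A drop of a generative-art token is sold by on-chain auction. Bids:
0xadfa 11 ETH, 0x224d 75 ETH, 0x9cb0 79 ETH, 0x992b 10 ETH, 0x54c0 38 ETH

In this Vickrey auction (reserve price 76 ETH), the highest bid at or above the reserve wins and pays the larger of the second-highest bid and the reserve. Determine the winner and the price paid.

Vickrey auction (reserve price 76 ETH): the highest bid at or above the reserve wins and pays the larger of the second-highest bid and the reserve.
Bids ranked: 79 (0x9cb0) > 75 (0x224d) > 38 (0x54c0) > 11 (0xadfa) > 10 (0x992b)
0x9cb0 has the top bid at or above the reserve (79 ETH).
Second-highest bid 75 ETH is below the reserve 76 ETH, so the reserve binds → payment 76 ETH.

0x9cb0 pays 76 ETH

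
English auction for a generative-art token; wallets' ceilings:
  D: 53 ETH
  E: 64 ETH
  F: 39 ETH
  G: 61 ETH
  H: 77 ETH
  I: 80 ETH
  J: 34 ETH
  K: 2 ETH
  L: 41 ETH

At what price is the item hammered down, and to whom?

Limits in order: 80 (I) > 77 (H) > 64 (E) > 61 (G) > 53 (D) > 41 (L) > …
Bidding ends when H exits at 77 ETH; I takes it.

I wins at 77 ETH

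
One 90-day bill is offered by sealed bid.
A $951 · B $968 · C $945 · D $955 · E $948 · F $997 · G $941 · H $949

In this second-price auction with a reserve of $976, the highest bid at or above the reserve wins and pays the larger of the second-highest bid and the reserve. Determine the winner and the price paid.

Rule: the highest bid at or above the reserve wins and pays the larger of the second-highest bid and the reserve.
Bids ranked: 997 (F) > 968 (B) > 955 (D) > 951 (A) > 949 (H) > 948 (E) > …
F has the top bid at or above the reserve ($997).
Second-highest bid $968 is below the reserve $976, so the reserve binds → payment $976.

F pays $976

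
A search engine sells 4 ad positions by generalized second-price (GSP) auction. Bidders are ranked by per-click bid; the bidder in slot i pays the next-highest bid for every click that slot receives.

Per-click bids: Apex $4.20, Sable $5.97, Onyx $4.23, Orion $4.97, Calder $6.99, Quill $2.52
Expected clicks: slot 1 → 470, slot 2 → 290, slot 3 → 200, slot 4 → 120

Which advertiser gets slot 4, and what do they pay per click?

Onyx; $4.20 per click

Sorting advertisers: $6.99 (Calder) > $5.97 (Sable) > $4.97 (Orion) > $4.23 (Onyx) > $4.20 (Apex) > …
Slot 4 goes to the fourth-ranked bidder, Onyx, who pays the next bid down: $4.20/click.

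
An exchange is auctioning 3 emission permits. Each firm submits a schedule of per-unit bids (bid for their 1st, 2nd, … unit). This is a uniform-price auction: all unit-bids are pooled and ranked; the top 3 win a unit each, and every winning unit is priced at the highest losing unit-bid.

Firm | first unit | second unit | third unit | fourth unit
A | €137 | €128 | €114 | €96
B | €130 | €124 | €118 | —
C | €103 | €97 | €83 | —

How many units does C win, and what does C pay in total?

Pooled unit-bids ranked (top 3): 137 (A-1), 130 (B-1), 128 (A-2)
First bid not allocated: €124.
C wins 0 unit(s) at €124 each.

C: 0 units, pays €0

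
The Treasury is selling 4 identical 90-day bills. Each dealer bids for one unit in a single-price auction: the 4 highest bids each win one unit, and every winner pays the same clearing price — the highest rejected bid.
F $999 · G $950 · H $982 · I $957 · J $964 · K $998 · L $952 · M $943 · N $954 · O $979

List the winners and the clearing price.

Sorting: 999 (F), 998 (K), 982 (H), 979 (O), 964 (J), 957 (I), …
Top 4: F, K, H, O.
Highest unsuccessful bid: $964 → clearing price.

F, K, H, O; each pays $964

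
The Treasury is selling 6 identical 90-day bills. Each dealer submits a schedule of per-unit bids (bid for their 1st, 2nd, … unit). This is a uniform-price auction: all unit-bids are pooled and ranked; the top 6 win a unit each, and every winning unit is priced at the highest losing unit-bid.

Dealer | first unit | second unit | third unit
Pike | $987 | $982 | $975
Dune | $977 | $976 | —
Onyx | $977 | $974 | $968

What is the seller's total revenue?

Pooled unit-bids ranked (top 6): 987 (Pike-1), 982 (Pike-2), 977 (Dune-1), 977 (Onyx-1), 976 (Dune-2), 975 (Pike-3)
Highest rejected unit-bid = $974.
Allocation: Dune 2, Onyx 1, Pike 3. Every unit priced at $974.
Revenue = 6 × 974 = $5,844.

Total revenue: $5,844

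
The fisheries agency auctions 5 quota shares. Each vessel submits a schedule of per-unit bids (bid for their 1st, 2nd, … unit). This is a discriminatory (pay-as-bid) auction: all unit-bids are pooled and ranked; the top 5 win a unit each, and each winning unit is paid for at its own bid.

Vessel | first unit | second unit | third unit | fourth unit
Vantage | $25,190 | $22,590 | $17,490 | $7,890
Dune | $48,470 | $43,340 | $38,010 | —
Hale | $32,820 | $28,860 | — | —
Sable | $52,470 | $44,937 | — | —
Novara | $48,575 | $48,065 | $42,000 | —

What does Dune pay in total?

Dune pays $48,470

Pooled unit-bids ranked (top 5): 52,470 (Sable-1), 48,575 (Novara-1), 48,470 (Dune-1), 48,065 (Novara-2), 44,937 (Sable-2)
Next rejected bid: $43,340 (not a price — pay-as-bid).
Dune's winning unit-bids: 48,470 = $48,470.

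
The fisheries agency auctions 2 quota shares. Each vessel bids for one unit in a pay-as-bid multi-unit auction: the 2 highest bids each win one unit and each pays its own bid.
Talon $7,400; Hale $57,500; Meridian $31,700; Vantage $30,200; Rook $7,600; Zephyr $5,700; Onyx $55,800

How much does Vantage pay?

Bids ranked high→low: 57,500 (Hale), 55,800 (Onyx), 31,700 (Meridian), 30,200 (Vantage), …
Winners (2 units): Hale, Onyx.
Vantage does not win → $0.

Vantage pays $0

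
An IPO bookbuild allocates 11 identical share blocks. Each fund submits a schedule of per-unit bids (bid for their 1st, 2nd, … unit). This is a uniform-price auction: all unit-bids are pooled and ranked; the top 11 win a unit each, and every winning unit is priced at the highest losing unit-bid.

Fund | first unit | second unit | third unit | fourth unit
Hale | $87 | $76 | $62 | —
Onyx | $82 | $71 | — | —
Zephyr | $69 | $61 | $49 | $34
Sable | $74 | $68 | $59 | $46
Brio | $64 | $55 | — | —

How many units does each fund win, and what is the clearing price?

Pooled unit-bids ranked (top 11): 87 (Hale-1), 82 (Onyx-1), 76 (Hale-2), 74 (Sable-1), 71 (Onyx-2), 69 (Zephyr-1), 68 (Sable-2), 64 (Brio-1), 62 (Hale-3), 61 (Zephyr-2), 59 (Sable-3)
The (k+1)-th unit-bid is $55.
Allocation: Brio 1, Hale 3, Onyx 2, Sable 3, Zephyr 2.

Brio 1, Hale 3, Onyx 2, Sable 3, Zephyr 2; clearing price $55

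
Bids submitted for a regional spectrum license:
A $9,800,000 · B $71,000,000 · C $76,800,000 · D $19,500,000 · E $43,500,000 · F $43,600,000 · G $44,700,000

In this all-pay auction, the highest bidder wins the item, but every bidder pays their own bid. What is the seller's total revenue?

Total revenue: $308,900,000

Rule: the highest bidder wins the item, but every bidder pays their own bid.
Bids ranked: 76,800,000 (C) > 71,000,000 (B) > 44,700,000 (G) > 43,600,000 (F) > 43,500,000 (E) > 19,500,000 (D) > …
Every bidder forfeits their bid regardless of winning.
Revenue = 9,800,000 + 71,000,000 + 76,800,000 + 19,500,000 + 43,500,000 + 43,600,000 + 44,700,000 = $308,900,000.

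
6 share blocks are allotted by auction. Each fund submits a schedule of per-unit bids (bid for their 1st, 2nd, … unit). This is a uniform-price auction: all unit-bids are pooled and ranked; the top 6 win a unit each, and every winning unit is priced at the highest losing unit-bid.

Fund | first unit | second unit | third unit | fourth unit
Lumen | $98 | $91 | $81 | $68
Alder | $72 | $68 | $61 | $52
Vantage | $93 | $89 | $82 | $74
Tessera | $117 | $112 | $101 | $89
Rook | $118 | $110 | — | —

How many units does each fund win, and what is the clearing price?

All unit-bids, highest first — top 6: 118 (Rook-1), 117 (Tessera-1), 112 (Tessera-2), 110 (Rook-2), 101 (Tessera-3), 98 (Lumen-1)
First bid not allocated: $93.
Allocation: Lumen 1, Rook 2, Tessera 3.

Lumen 1, Rook 2, Tessera 3; clearing price $93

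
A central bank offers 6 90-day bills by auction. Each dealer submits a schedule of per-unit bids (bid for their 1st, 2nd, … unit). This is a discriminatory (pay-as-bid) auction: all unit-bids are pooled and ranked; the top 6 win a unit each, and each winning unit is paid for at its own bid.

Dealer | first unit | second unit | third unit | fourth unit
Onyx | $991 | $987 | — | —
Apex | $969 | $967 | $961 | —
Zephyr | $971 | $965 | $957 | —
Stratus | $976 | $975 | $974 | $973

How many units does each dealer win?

All unit-bids, highest first — top 6: 991 (Onyx-1), 987 (Onyx-2), 976 (Stratus-1), 975 (Stratus-2), 974 (Stratus-3), 973 (Stratus-4)
Next rejected bid: $971 (not a price — pay-as-bid).
Allocation: Onyx 2, Stratus 4.

Onyx 2, Stratus 4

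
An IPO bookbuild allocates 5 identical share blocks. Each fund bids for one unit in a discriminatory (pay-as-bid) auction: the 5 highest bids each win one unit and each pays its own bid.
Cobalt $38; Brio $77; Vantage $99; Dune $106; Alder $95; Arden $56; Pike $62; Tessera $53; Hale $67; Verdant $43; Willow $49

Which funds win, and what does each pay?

Dune $106, Vantage $99, Alder $95, Brio $77, Hale $67

Ordering the bids: 106 (Dune), 99 (Vantage), 95 (Alder), 77 (Brio), 67 (Hale), 62 (Pike), 56 (Arden), …
The 5 highest are Dune, Vantage, Alder, Brio, Hale.
Each winner pays its own bid: Dune $106, Vantage $99, Alder $95, Brio $77, Hale $67.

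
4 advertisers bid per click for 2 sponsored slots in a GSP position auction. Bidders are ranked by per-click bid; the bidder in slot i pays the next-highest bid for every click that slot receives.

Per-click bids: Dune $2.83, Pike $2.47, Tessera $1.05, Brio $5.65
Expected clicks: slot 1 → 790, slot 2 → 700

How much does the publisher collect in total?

Total revenue: $3964.70

Sorting advertisers: $5.65 (Brio) > $2.83 (Dune) > $2.47 (Pike) > …
Slot 1: Brio pays $2.83 × 790 = $2235.70
Slot 2: Dune pays $2.47 × 700 = $1729.00
Total = $3964.70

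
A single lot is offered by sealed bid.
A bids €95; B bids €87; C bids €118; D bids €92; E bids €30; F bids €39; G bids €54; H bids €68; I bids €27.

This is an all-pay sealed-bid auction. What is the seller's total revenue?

Total revenue: €610

Bids in order: 118 (C) > 95 (A) > 92 (D) > 87 (B) > 68 (H) > 54 (G) > …
C wins with the top bid; all bids are sunk regardless.
Every bidder forfeits their bid regardless of winning.
Revenue = 95 + 87 + 118 + 92 + 30 + 39 + 54 + 68 + 27 = €610.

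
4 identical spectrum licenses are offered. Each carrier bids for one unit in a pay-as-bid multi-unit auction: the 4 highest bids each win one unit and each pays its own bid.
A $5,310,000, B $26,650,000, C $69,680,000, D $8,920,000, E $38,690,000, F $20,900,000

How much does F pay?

F pays $20,900,000

Bids ranked high→low: 69,680,000 (C), 38,690,000 (E), 26,650,000 (B), 20,900,000 (F), 8,920,000 (D), 5,310,000 (A)
Winners (4 units): C, E, B, F.
F wins → own bid $20,900,000.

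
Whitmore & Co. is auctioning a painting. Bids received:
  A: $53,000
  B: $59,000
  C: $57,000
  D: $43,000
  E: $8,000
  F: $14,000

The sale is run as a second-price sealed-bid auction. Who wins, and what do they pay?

B pays $57,000

Second-price sealed-bid auction: the highest bidder wins and pays the second-highest bid.
Sorting bids: 59,000 (B) > 57,000 (C) > 53,000 (A) > 43,000 (D) > 14,000 (F) > 8,000 (E)
B is highest; pays the second-highest bid, $57,000.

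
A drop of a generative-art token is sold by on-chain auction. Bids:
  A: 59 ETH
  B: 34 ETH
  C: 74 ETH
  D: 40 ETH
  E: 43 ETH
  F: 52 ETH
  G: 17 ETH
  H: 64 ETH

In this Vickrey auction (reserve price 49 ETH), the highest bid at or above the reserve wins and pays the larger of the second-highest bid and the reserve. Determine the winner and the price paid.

Sorting bids: 74 (C) > 64 (H) > 59 (A) > 52 (F) > 43 (E) > 40 (D) > …
Highest eligible bid: C at 74 ETH.
max(second-highest 64 ETH, reserve 49 ETH) = 64 ETH; the reserve does not bind.

C pays 64 ETH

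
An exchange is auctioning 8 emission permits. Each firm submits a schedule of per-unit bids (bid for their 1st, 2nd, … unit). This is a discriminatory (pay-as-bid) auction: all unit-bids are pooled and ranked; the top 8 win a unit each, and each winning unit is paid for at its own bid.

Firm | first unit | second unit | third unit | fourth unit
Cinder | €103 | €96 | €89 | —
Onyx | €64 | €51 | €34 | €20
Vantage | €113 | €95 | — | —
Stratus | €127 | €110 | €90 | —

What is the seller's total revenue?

Total revenue: €823

Pooled unit-bids ranked (top 8): 127 (Stratus-1), 113 (Vantage-1), 110 (Stratus-2), 103 (Cinder-1), 96 (Cinder-2), 95 (Vantage-2), 90 (Stratus-3), 89 (Cinder-3)
Next rejected bid: €64 (not a price — pay-as-bid).
Each winning unit pays its own bid.
Revenue = 127 + 113 + 110 + 103 + 96 + 95 + 90 + 89 = €823.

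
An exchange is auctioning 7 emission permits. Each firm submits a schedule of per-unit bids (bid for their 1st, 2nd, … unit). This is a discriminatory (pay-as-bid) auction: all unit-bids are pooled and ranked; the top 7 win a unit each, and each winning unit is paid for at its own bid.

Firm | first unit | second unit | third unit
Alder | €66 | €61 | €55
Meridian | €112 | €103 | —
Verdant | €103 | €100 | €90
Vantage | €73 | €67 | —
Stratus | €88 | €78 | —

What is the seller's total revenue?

Merging the schedules and taking the best 7: 112 (Meridian-1), 103 (Meridian-2), 103 (Verdant-1), 100 (Verdant-2), 90 (Verdant-3), 88 (Stratus-1), 78 (Stratus-2)
Next rejected bid: €73 (not a price — pay-as-bid).
Each winning unit pays its own bid.
Revenue = 112 + 103 + 103 + 100 + 90 + 88 + 78 = €674.

Total revenue: €674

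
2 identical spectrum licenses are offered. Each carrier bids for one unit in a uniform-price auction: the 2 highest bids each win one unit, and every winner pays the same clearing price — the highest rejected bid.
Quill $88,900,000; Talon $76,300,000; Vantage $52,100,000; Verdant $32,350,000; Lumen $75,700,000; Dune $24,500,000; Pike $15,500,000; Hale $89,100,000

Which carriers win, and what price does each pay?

Hale, Quill; each pays $76,300,000

Sorting: 89,100,000 (Hale), 88,900,000 (Quill), 76,300,000 (Talon), 75,700,000 (Lumen), …
Top 2: Hale, Quill.
Highest unsuccessful bid: $76,300,000 → clearing price.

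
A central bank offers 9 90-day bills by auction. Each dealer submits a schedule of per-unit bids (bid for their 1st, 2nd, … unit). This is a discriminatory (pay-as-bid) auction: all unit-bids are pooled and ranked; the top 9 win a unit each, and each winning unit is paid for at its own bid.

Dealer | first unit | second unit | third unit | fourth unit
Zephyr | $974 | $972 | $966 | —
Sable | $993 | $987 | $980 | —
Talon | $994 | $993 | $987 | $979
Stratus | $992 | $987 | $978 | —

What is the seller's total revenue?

Pooled unit-bids ranked (top 9): 994 (Talon-1), 993 (Sable-1), 993 (Talon-2), 992 (Stratus-1), 987 (Sable-2), 987 (Talon-3), 987 (Stratus-2), 980 (Sable-3), 979 (Talon-4)
Next rejected bid: $978 (not a price — pay-as-bid).
Each winning unit pays its own bid.
Revenue = 994 + 993 + 993 + 992 + 987 + 987 + 987 + 980 + 979 = $8,892.

Total revenue: $8,892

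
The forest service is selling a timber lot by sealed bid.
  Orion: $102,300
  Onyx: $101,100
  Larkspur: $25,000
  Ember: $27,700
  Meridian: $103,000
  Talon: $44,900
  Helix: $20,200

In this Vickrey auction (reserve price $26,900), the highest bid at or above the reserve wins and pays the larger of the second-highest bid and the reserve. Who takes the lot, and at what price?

Vickrey auction (reserve price $26,900): the highest bid at or above the reserve wins and pays the larger of the second-highest bid and the reserve.
Sorting bids: 103,000 (Meridian) > 102,300 (Orion) > 101,100 (Onyx) > 44,900 (Talon) > 27,700 (Ember) > 25,000 (Larkspur) > …
Highest eligible bid: Meridian at $103,000.
Second-highest bid $102,300 exceeds the reserve $26,900 → payment $102,300.

Meridian pays $102,300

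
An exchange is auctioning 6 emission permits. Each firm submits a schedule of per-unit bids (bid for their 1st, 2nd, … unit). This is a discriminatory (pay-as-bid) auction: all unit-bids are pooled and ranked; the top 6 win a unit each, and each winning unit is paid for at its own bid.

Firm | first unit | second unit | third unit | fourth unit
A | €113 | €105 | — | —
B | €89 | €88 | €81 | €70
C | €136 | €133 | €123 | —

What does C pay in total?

C pays €392

Merging the schedules and taking the best 6: 136 (C-1), 133 (C-2), 123 (C-3), 113 (A-1), 105 (A-2), 89 (B-1)
Next rejected bid: €88 (not a price — pay-as-bid).
C's winning unit-bids: 136 + 133 + 123 = €392.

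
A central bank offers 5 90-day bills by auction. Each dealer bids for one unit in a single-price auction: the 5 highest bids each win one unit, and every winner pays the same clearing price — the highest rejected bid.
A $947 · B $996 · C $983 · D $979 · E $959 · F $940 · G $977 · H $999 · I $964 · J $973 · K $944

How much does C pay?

C pays $973

Sorting: 999 (H), 996 (B), 983 (C), 979 (D), 977 (G), 973 (J), 964 (I), …
The 5 highest are H, B, C, D, G.
First losing bid is J's $973, which sets the uniform price.
C wins → pays $973.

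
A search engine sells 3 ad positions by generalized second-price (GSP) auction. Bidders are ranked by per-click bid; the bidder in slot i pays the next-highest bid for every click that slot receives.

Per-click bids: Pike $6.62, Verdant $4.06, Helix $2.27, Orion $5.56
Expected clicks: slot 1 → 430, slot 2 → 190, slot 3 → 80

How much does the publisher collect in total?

Total revenue: $3343.80

Per-click bids in order: $6.62 (Pike) > $5.56 (Orion) > $4.06 (Verdant) > $2.27 (Helix)
Slot 1: Pike pays $5.56 × 430 = $2390.80
Slot 2: Orion pays $4.06 × 190 = $771.40
Slot 3: Verdant pays $2.27 × 80 = $181.60
Total = $3343.80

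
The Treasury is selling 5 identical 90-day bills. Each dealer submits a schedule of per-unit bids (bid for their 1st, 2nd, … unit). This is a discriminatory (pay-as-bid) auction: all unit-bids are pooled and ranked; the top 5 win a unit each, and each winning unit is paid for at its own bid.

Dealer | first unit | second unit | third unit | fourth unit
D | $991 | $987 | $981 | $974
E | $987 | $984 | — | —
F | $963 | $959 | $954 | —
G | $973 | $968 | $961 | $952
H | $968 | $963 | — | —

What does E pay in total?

Merging the schedules and taking the best 5: 991 (D-1), 987 (D-2), 987 (E-1), 984 (E-2), 981 (D-3)
Next rejected bid: $974 (not a price — pay-as-bid).
E's winning unit-bids: 987 + 984 = $1,971.

E pays $1,971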